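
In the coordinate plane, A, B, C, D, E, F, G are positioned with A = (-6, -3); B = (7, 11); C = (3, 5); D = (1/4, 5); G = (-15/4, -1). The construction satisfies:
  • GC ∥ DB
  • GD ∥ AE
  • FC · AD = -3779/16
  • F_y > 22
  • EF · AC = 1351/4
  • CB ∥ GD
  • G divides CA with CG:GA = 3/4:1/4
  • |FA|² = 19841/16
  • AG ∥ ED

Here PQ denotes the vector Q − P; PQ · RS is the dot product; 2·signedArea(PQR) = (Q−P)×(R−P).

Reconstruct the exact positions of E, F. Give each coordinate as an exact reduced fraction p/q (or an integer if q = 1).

E = (-2, 3)
F = (71/4, 23)

1. E_x = -2  [AG ∥ ED ∩ GD ∥ AE]
2. E_y = 3  [AG ∥ ED ∩ GD ∥ AE]
   → E = (-2, 3)
3. F_x = 71/4  [FC · AD = -3779/16 ∩ EF · AC = 1351/4]
4. F_y = 23  [FC · AD = -3779/16 ∩ EF · AC = 1351/4]
   → F = (71/4, 23)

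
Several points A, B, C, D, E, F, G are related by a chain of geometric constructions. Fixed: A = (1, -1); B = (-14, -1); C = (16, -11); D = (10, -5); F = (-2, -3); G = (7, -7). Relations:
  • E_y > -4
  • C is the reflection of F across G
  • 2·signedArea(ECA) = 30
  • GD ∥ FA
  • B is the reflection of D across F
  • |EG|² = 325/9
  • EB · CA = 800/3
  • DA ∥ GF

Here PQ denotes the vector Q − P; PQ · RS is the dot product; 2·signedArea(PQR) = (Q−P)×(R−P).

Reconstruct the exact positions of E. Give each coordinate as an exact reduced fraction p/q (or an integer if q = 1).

1. E_x = 2  [EB · CA = 800/3 ∩ 2·signedArea(ECA) = 30]
2. E_y = -11/3  [EB · CA = 800/3 ∩ 2·signedArea(ECA) = 30]
   → E = (2, -11/3)

E = (2, -11/3)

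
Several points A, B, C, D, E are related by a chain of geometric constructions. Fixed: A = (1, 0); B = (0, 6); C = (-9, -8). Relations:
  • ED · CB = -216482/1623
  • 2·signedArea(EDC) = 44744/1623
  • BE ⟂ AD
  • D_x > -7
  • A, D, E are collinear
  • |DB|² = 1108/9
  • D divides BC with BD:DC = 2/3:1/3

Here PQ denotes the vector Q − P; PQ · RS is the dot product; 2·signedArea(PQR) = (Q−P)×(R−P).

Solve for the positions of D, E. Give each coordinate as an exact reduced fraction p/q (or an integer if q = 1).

1. D_x = -6  [D divides BC with BD:DC = 2/3:1/3]
2. D_y = -10/3  [D divides BC with BD:DC = 2/3:1/3]
   → D = (-6, -10/3)
3. E_x = 1360/541  [A, D, E are collinear ∩ BE ⟂ AD]
4. E_y = 390/541  [A, D, E are collinear ∩ BE ⟂ AD]
   → E = (1360/541, 390/541)

D = (-6, -10/3)
E = (1360/541, 390/541)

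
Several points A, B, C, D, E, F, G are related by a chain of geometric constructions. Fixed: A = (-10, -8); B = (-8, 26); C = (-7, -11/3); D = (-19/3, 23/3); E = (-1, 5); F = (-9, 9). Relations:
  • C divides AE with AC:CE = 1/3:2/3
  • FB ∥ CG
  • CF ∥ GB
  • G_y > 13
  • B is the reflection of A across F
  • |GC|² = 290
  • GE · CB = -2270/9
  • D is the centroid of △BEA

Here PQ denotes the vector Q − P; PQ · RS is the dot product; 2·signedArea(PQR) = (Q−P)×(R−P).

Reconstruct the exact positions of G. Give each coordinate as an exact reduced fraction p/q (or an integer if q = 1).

1. G_x = -6  [CF ∥ GB ∩ FB ∥ CG]
2. G_y = 40/3  [CF ∥ GB ∩ FB ∥ CG]
   → G = (-6, 40/3)

G = (-6, 40/3)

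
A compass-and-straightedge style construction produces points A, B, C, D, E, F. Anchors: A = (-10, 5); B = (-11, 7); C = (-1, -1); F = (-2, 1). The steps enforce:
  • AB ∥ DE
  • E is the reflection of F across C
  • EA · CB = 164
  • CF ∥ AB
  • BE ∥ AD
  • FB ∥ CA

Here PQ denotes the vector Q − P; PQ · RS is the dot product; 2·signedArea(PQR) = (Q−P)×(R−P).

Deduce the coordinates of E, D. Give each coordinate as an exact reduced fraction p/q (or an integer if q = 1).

1. E_x = 0  [E is the reflection of F across C]
2. E_y = -3  [E is the reflection of F across C]
   → E = (0, -3)
3. D_x = 1  [AB ∥ DE ∩ BE ∥ AD]
4. D_y = -5  [AB ∥ DE ∩ BE ∥ AD]
   → D = (1, -5)

D = (1, -5)
E = (0, -3)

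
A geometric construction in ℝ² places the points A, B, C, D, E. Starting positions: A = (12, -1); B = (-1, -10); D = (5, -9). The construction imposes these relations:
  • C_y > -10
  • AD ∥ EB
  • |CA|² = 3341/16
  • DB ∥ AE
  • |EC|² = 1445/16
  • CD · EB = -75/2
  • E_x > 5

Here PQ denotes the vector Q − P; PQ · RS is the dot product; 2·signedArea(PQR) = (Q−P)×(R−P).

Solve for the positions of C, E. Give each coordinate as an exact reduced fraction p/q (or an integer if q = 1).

1. E_x = 6  [AD ∥ EB ∩ DB ∥ AE]
2. E_y = -2  [AD ∥ EB ∩ DB ∥ AE]
   → E = (6, -2)
3. C_x = 1/2  [line 7·x + 8·y + 149/2 = 0 ∩ |CA|² = 3341/16]
4. C_y = -39/4  [line 7·x + 8·y + 149/2 = 0 ∩ |CA|² = 3341/16]
   → C = (1/2, -39/4)

C = (1/2, -39/4)
E = (6, -2)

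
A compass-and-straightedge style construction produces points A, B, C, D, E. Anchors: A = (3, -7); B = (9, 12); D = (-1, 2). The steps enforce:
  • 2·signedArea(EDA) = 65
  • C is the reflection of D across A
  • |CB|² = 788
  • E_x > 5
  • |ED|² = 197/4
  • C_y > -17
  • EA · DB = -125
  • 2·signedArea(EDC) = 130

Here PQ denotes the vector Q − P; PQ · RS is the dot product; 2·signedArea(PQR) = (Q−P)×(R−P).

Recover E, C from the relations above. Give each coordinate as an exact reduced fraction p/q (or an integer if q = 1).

C = (7, -16)
E = (6, 5/2)

1. E_x = 6  [2·signedArea(EDA) = 65 ∩ EA · DB = -125]
2. E_y = 5/2  [2·signedArea(EDA) = 65 ∩ EA · DB = -125]
   → E = (6, 5/2)
3. C_x = 7  [C is the reflection of D across A]
4. C_y = -16  [C is the reflection of D across A]
   → C = (7, -16)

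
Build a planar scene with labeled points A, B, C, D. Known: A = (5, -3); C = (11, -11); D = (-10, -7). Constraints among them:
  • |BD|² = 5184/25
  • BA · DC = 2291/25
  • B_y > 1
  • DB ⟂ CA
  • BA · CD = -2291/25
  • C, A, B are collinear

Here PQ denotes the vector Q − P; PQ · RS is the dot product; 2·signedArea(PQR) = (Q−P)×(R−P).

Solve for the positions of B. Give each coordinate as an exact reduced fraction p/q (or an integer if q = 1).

1. B_x = 38/25  [C, A, B are collinear ∩ DB ⟂ CA]
2. B_y = 41/25  [C, A, B are collinear ∩ DB ⟂ CA]
   → B = (38/25, 41/25)

B = (38/25, 41/25)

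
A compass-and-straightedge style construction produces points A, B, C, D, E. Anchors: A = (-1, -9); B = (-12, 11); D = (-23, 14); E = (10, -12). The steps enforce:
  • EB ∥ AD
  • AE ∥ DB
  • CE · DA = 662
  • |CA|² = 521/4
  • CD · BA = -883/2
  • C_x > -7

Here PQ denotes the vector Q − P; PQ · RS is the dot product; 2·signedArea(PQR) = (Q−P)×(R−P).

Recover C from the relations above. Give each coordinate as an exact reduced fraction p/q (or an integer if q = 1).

C = (-13/2, 1)

1. C_x = -13/2  [CD · BA = -883/2 ∩ CE · DA = 662]
2. C_y = 1  [CD · BA = -883/2 ∩ CE · DA = 662]
   → C = (-13/2, 1)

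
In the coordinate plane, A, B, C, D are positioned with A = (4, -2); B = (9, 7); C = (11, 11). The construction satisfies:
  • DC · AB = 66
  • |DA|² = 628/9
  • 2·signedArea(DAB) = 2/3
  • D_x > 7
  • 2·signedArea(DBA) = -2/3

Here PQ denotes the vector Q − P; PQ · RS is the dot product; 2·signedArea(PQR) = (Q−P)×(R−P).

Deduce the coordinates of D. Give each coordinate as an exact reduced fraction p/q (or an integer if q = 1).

D = (8, 16/3)

1. D_x = 8  [2·signedArea(DAB) = 2/3 ∩ DC · AB = 66]
2. D_y = 16/3  [2·signedArea(DAB) = 2/3 ∩ DC · AB = 66]
   → D = (8, 16/3)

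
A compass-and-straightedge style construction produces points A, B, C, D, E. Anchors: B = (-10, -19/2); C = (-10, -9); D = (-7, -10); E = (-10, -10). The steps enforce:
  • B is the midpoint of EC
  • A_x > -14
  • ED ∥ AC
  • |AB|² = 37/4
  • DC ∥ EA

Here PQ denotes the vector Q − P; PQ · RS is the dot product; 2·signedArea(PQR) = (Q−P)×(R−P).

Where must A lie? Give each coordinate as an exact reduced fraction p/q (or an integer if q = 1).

A = (-13, -9)

1. A_x = -13  [ED ∥ AC ∩ DC ∥ EA]
2. A_y = -9  [ED ∥ AC ∩ DC ∥ EA]
   → A = (-13, -9)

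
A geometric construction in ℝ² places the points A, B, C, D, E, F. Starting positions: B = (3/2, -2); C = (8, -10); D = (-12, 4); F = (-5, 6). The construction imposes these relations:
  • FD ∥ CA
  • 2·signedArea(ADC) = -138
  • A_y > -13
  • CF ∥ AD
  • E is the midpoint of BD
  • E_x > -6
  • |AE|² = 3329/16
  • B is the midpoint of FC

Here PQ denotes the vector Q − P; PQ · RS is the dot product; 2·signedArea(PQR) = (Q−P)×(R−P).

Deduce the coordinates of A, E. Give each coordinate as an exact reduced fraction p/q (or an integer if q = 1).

1. A_x = 1  [CF ∥ AD ∩ FD ∥ CA]
2. A_y = -12  [CF ∥ AD ∩ FD ∥ CA]
   → A = (1, -12)
3. E_x = -21/4  [E is the midpoint of BD]
4. E_y = 1  [E is the midpoint of BD]
   → E = (-21/4, 1)

A = (1, -12)
E = (-21/4, 1)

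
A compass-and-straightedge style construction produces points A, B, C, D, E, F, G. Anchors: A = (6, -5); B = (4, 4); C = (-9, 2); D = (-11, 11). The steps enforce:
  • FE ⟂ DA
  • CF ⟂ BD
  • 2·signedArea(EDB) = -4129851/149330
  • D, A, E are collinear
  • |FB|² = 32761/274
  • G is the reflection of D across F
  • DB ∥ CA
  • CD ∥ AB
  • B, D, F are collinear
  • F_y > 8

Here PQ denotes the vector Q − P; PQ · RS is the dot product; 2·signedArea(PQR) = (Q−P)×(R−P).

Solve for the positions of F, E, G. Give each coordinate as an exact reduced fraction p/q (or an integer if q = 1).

E = (-1062403/149330, 548267/74665)
F = (-1619/274, 2363/274)
G = (-112/137, 856/137)

1. F_x = -1619/274  [B, D, F are collinear ∩ CF ⟂ BD]
2. F_y = 2363/274  [B, D, F are collinear ∩ CF ⟂ BD]
   → F = (-1619/274, 2363/274)
3. E_x = -1062403/149330  [D, A, E are collinear ∩ FE ⟂ DA]
4. E_y = 548267/74665  [D, A, E are collinear ∩ FE ⟂ DA]
   → E = (-1062403/149330, 548267/74665)
5. G_x = -112/137  [G is the reflection of D across F]
6. G_y = 856/137  [G is the reflection of D across F]
   → G = (-112/137, 856/137)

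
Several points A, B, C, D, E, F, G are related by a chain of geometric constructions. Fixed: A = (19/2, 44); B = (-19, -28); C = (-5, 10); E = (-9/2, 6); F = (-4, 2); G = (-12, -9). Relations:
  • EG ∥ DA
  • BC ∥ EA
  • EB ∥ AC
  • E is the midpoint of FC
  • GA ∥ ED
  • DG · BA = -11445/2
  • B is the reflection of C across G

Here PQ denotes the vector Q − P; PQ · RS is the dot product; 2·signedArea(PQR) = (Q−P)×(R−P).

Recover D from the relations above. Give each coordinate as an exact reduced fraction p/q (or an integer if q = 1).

D = (17, 59)

1. D_x = 17  [EG ∥ DA ∩ GA ∥ ED]
2. D_y = 59  [EG ∥ DA ∩ GA ∥ ED]
   → D = (17, 59)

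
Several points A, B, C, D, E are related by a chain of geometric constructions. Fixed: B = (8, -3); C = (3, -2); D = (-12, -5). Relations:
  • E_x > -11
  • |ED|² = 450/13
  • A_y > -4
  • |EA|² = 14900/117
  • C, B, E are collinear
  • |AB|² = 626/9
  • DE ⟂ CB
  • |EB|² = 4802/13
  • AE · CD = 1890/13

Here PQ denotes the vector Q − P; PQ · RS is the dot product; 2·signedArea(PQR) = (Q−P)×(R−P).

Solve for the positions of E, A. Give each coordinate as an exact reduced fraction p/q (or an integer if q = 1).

A = (-1/3, -10/3)
E = (-141/13, 10/13)

1. E_x = -141/13  [C, B, E are collinear ∩ DE ⟂ CB]
2. E_y = 10/13  [C, B, E are collinear ∩ DE ⟂ CB]
   → E = (-141/13, 10/13)
3. A_x = -1/3  [line 15·x + 3·y + 15 = 0 ∩ |AB|² = 626/9]
4. A_y = -10/3  [line 15·x + 3·y + 15 = 0 ∩ |AB|² = 626/9]
   → A = (-1/3, -10/3)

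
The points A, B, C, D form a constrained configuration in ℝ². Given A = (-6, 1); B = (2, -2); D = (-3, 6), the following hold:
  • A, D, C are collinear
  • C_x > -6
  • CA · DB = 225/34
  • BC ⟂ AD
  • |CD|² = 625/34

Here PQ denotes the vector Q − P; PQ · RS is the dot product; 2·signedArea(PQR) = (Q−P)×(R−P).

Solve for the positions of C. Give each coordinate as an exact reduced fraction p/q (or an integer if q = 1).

C = (-177/34, 79/34)

1. C_x = -177/34  [A, D, C are collinear ∩ BC ⟂ AD]
2. C_y = 79/34  [A, D, C are collinear ∩ BC ⟂ AD]
   → C = (-177/34, 79/34)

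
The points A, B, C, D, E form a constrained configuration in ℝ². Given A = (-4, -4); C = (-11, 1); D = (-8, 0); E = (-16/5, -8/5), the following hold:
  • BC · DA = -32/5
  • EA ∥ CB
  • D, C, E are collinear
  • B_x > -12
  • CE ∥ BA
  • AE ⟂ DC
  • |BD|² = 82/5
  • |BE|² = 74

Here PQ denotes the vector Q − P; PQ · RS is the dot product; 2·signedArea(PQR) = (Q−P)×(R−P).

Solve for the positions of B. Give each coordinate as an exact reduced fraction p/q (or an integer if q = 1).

1. B_x = -59/5  [CE ∥ BA ∩ EA ∥ CB]
2. B_y = -7/5  [CE ∥ BA ∩ EA ∥ CB]
   → B = (-59/5, -7/5)

B = (-59/5, -7/5)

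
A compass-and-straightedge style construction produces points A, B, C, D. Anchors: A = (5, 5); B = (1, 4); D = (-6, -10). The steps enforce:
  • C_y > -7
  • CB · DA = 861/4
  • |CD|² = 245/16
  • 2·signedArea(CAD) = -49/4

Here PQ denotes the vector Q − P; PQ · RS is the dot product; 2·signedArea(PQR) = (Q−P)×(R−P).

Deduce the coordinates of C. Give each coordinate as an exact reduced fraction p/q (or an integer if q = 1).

C = (-17/4, -13/2)

1. C_x = -17/4  [2·signedArea(CAD) = -49/4 ∩ CB · DA = 861/4]
2. C_y = -13/2  [2·signedArea(CAD) = -49/4 ∩ CB · DA = 861/4]
   → C = (-17/4, -13/2)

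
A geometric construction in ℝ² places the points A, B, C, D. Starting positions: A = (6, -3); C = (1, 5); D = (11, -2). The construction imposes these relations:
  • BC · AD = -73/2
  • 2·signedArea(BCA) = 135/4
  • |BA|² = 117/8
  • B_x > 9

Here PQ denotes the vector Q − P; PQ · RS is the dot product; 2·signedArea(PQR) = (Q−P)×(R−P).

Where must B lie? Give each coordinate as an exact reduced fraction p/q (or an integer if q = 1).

1. B_x = 39/4  [2·signedArea(BCA) = 135/4 ∩ BC · AD = -73/2]
2. B_y = -9/4  [2·signedArea(BCA) = 135/4 ∩ BC · AD = -73/2]
   → B = (39/4, -9/4)

B = (39/4, -9/4)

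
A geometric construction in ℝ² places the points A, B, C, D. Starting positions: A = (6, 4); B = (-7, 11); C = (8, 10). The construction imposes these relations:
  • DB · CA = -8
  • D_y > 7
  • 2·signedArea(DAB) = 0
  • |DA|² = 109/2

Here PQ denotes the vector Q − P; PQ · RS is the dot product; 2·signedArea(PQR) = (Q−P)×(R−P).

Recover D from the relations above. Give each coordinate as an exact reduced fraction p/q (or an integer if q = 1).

D = (-1/2, 15/2)

1. D_x = -1/2  [2·signedArea(DAB) = 0 ∩ DB · CA = -8]
2. D_y = 15/2  [2·signedArea(DAB) = 0 ∩ DB · CA = -8]
   → D = (-1/2, 15/2)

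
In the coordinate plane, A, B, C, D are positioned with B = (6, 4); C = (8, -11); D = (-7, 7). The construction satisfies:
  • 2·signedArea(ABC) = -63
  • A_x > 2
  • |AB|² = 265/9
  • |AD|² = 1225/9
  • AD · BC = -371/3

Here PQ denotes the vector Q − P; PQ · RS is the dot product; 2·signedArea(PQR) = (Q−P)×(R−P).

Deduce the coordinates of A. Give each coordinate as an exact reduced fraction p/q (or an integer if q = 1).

A = (7/3, 0)

1. A_x = 7/3  [2·signedArea(ABC) = -63 ∩ AD · BC = -371/3]
2. A_y = 0  [2·signedArea(ABC) = -63 ∩ AD · BC = -371/3]
   → A = (7/3, 0)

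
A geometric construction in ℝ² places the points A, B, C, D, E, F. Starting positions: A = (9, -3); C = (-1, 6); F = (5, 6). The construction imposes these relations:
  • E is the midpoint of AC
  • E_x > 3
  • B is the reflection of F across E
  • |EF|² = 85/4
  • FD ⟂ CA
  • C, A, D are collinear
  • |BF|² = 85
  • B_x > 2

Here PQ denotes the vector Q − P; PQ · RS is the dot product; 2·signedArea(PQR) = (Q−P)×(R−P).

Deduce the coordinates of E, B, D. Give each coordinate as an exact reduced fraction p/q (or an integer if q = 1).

B = (3, -3)
D = (419/181, 546/181)
E = (4, 3/2)

1. E_x = 4  [E is the midpoint of AC]
2. E_y = 3/2  [E is the midpoint of AC]
   → E = (4, 3/2)
3. B_x = 3  [B is the reflection of F across E]
4. B_y = -3  [B is the reflection of F across E]
   → B = (3, -3)
5. D_x = 419/181  [C, A, D are collinear ∩ FD ⟂ CA]
6. D_y = 546/181  [C, A, D are collinear ∩ FD ⟂ CA]
   → D = (419/181, 546/181)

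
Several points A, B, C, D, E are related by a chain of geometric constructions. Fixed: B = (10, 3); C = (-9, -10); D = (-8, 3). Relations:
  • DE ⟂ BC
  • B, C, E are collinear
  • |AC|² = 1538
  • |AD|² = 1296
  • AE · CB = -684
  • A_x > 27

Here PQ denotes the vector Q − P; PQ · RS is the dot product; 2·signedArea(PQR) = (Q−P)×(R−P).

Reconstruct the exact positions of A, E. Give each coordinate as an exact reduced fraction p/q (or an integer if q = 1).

1. E_x = -599/265  [B, C, E are collinear ∩ DE ⟂ BC]
2. E_y = -1428/265  [B, C, E are collinear ∩ DE ⟂ BC]
   → E = (-599/265, -1428/265)
3. A_x = 28  [line -19·x + -13·y + 571 = 0 ∩ |AD|² = 1296]
4. A_y = 3  [line -19·x + -13·y + 571 = 0 ∩ |AD|² = 1296]
   → A = (28, 3)

A = (28, 3)
E = (-599/265, -1428/265)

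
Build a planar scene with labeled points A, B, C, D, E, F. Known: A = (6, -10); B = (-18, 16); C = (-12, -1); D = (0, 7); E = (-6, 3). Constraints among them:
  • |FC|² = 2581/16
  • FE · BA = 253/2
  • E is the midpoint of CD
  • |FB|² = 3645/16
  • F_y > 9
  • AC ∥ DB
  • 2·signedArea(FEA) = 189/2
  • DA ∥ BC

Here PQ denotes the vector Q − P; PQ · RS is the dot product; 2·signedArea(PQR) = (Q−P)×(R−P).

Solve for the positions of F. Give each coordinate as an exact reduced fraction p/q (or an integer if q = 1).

1. F_x = -9/2  [2·signedArea(FEA) = 189/2 ∩ FE · BA = 253/2]
2. F_y = 37/4  [2·signedArea(FEA) = 189/2 ∩ FE · BA = 253/2]
   → F = (-9/2, 37/4)

F = (-9/2, 37/4)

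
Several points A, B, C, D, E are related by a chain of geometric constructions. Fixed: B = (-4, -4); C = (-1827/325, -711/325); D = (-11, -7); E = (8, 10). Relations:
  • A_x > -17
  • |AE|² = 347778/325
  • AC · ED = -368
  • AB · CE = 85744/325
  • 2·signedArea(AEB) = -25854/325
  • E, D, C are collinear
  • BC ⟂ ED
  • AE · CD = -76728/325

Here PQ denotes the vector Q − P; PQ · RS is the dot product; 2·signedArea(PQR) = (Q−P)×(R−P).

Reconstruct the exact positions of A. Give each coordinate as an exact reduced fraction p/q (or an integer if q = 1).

A = (-5323/325, -3839/325)

1. A_x = -5323/325  [AB · CE = 85744/325 ∩ 2·signedArea(AEB) = -25854/325]
2. A_y = -3839/325  [AB · CE = 85744/325 ∩ 2·signedArea(AEB) = -25854/325]
   → A = (-5323/325, -3839/325)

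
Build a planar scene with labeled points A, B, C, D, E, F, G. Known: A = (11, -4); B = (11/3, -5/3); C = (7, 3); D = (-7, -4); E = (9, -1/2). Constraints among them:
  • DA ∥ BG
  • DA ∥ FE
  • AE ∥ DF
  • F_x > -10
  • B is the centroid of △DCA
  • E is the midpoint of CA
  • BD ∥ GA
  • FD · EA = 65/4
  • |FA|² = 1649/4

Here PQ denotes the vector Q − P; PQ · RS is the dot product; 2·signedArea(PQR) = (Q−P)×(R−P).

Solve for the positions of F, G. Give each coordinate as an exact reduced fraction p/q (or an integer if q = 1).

F = (-9, -1/2)
G = (65/3, -5/3)

1. F_x = -9  [DA ∥ FE ∩ AE ∥ DF]
2. F_y = -1/2  [DA ∥ FE ∩ AE ∥ DF]
   → F = (-9, -1/2)
3. G_x = 65/3  [BD ∥ GA ∩ DA ∥ BG]
4. G_y = -5/3  [BD ∥ GA ∩ DA ∥ BG]
   → G = (65/3, -5/3)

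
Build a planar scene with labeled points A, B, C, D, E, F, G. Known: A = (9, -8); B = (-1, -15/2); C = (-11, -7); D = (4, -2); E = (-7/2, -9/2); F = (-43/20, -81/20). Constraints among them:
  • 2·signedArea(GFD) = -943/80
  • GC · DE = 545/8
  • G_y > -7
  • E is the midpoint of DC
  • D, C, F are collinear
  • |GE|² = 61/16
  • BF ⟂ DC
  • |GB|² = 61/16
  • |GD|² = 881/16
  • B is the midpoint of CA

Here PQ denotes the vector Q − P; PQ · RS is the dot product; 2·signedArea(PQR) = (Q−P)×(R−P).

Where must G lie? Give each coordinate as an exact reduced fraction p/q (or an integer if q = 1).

G = (-9/4, -6)

1. G_x = -9/4  [2·signedArea(GFD) = -943/80 ∩ GC · DE = 545/8]
2. G_y = -6  [2·signedArea(GFD) = -943/80 ∩ GC · DE = 545/8]
   → G = (-9/4, -6)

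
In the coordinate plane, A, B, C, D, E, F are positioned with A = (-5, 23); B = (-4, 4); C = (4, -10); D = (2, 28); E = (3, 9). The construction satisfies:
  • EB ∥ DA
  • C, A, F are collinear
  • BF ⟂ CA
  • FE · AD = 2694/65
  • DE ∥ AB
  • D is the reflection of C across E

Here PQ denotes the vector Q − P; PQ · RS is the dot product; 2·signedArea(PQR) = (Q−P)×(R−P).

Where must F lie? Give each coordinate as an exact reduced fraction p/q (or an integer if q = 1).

F = (-7/65, 329/65)

1. F_x = -7/65  [C, A, F are collinear ∩ BF ⟂ CA]
2. F_y = 329/65  [C, A, F are collinear ∩ BF ⟂ CA]
   → F = (-7/65, 329/65)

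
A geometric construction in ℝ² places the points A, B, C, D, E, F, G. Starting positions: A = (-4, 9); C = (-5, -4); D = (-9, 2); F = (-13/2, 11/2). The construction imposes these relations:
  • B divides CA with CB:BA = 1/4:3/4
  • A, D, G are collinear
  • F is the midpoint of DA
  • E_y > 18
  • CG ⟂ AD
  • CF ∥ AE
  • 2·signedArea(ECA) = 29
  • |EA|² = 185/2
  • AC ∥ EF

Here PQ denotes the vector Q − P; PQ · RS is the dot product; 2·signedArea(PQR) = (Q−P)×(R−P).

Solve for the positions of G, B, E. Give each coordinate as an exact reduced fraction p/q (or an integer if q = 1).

1. G_x = -388/37  [A, D, G are collinear ∩ CG ⟂ AD]
2. G_y = -3/37  [A, D, G are collinear ∩ CG ⟂ AD]
   → G = (-388/37, -3/37)
3. B_x = -19/4  [B divides CA with CB:BA = 1/4:3/4]
4. B_y = -3/4  [B divides CA with CB:BA = 1/4:3/4]
   → B = (-19/4, -3/4)
5. E_x = -11/2  [AC ∥ EF ∩ CF ∥ AE]
6. E_y = 37/2  [AC ∥ EF ∩ CF ∥ AE]
   → E = (-11/2, 37/2)

B = (-19/4, -3/4)
E = (-11/2, 37/2)
G = (-388/37, -3/37)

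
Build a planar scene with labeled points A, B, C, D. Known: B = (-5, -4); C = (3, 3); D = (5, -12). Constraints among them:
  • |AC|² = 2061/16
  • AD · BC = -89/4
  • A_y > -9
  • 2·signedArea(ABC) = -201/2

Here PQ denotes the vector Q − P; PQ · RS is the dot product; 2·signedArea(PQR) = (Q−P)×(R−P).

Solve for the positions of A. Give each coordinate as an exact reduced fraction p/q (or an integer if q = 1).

1. A_x = 9/2  [AD · BC = -89/4 ∩ 2·signedArea(ABC) = -201/2]
2. A_y = -33/4  [AD · BC = -89/4 ∩ 2·signedArea(ABC) = -201/2]
   → A = (9/2, -33/4)

A = (9/2, -33/4)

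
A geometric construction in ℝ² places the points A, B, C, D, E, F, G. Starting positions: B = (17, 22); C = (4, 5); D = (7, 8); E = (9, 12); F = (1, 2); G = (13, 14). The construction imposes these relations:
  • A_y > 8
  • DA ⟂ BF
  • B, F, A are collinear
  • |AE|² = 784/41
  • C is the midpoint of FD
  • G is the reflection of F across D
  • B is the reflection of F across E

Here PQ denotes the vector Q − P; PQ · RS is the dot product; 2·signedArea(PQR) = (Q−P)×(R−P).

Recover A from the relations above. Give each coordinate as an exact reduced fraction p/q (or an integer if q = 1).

1. A_x = 257/41  [B, F, A are collinear ∩ DA ⟂ BF]
2. A_y = 352/41  [B, F, A are collinear ∩ DA ⟂ BF]
   → A = (257/41, 352/41)

A = (257/41, 352/41)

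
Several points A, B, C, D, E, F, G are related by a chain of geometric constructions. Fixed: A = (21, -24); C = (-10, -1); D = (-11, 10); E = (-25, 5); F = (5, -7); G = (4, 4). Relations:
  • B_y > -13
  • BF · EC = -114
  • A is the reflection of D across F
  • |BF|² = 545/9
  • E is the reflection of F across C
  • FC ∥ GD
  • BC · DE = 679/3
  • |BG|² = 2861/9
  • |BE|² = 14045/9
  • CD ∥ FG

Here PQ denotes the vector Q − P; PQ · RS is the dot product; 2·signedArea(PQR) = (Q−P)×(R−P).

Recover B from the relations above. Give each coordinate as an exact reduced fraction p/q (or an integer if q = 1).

B = (31/3, -38/3)

1. B_x = 31/3  [BF · EC = -114 ∩ BC · DE = 679/3]
2. B_y = -38/3  [BF · EC = -114 ∩ BC · DE = 679/3]
   → B = (31/3, -38/3)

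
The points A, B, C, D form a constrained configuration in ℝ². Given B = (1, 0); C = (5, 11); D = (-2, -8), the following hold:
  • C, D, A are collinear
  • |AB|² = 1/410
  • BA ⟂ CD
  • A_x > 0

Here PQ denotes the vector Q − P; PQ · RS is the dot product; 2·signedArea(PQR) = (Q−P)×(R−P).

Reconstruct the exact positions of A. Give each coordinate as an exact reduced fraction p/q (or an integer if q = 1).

A = (391/410, 7/410)

1. A_x = 391/410  [C, D, A are collinear ∩ BA ⟂ CD]
2. A_y = 7/410  [C, D, A are collinear ∩ BA ⟂ CD]
   → A = (391/410, 7/410)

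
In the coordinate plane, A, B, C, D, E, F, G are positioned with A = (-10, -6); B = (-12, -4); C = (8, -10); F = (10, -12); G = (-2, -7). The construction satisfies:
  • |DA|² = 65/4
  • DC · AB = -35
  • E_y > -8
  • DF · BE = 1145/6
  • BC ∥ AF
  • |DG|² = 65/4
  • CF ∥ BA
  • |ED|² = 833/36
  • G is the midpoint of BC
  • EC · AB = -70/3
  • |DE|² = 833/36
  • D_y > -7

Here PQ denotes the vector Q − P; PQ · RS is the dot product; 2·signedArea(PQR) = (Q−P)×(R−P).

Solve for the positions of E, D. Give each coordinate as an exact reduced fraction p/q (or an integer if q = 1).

1. D_x = -6  [line 2·x + -2·y + -1 = 0 ∩ |DA|² = 65/4]
2. D_y = -13/2  [line 2·x + -2·y + -1 = 0 ∩ |DA|² = 65/4]
   → D = (-6, -13/2)
3. E_x = -4/3  [EC · AB = -70/3 ∩ DF · BE = 1145/6]
4. E_y = -23/3  [EC · AB = -70/3 ∩ DF · BE = 1145/6]
   → E = (-4/3, -23/3)

D = (-6, -13/2)
E = (-4/3, -23/3)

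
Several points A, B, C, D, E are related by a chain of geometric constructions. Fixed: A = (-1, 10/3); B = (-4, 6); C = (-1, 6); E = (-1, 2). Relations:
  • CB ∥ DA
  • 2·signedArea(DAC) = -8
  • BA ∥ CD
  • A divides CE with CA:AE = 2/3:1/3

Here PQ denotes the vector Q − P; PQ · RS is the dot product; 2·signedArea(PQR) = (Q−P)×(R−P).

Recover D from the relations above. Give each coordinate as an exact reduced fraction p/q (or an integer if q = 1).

D = (2, 10/3)

1. D_x = 2  [CB ∥ DA ∩ BA ∥ CD]
2. D_y = 10/3  [CB ∥ DA ∩ BA ∥ CD]
   → D = (2, 10/3)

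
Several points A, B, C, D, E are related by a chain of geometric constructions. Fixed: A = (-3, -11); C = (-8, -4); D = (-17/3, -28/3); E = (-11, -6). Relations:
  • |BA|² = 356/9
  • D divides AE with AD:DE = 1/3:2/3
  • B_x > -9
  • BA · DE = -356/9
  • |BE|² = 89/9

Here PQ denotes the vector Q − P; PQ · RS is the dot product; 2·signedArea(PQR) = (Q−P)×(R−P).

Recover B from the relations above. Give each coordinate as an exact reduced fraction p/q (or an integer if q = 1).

B = (-25/3, -23/3)

1. B_x = -25/3  [line 16/3·x + -10/3·y + 170/9 = 0 ∩ |BA|² = 356/9]
2. B_y = -23/3  [line 16/3·x + -10/3·y + 170/9 = 0 ∩ |BA|² = 356/9]
   → B = (-25/3, -23/3)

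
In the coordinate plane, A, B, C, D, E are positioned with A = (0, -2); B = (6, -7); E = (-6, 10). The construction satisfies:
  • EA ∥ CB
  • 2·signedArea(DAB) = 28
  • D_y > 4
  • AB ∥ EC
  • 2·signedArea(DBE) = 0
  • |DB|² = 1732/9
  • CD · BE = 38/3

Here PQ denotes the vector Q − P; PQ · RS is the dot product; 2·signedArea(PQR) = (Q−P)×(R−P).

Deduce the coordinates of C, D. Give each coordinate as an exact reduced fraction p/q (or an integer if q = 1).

C = (0, 5)
D = (-2, 13/3)

1. C_x = 0  [EA ∥ CB ∩ AB ∥ EC]
2. C_y = 5  [EA ∥ CB ∩ AB ∥ EC]
   → C = (0, 5)
3. D_x = -2  [2·signedArea(DBE) = 0 ∩ 2·signedArea(DAB) = 28]
4. D_y = 13/3  [2·signedArea(DBE) = 0 ∩ 2·signedArea(DAB) = 28]
   → D = (-2, 13/3)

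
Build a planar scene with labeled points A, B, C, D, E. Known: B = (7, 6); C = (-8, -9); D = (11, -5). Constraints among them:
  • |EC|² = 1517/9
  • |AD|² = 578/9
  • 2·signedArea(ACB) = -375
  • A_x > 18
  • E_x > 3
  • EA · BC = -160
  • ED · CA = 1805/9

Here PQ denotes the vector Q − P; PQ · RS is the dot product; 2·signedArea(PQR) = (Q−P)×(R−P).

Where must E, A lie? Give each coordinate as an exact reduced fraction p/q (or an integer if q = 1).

1. A_x = 56/3  [line -15·x + 15·y + 390 = 0 ∩ |AD|² = 578/9]
2. A_y = -22/3  [line -15·x + 15·y + 390 = 0 ∩ |AD|² = 578/9]
   → A = (56/3, -22/3)
3. E_x = 10/3  [ED · CA = 1805/9 ∩ EA · BC = -160]
4. E_y = -8/3  [ED · CA = 1805/9 ∩ EA · BC = -160]
   → E = (10/3, -8/3)

A = (56/3, -22/3)
E = (10/3, -8/3)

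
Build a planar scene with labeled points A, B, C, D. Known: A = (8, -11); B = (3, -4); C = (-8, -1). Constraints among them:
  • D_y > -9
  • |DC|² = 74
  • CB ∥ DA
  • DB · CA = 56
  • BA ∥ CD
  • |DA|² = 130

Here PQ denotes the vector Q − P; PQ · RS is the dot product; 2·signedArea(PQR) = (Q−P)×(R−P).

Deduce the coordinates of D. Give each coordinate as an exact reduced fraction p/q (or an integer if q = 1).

1. D_x = -3  [CB ∥ DA ∩ BA ∥ CD]
2. D_y = -8  [CB ∥ DA ∩ BA ∥ CD]
   → D = (-3, -8)

D = (-3, -8)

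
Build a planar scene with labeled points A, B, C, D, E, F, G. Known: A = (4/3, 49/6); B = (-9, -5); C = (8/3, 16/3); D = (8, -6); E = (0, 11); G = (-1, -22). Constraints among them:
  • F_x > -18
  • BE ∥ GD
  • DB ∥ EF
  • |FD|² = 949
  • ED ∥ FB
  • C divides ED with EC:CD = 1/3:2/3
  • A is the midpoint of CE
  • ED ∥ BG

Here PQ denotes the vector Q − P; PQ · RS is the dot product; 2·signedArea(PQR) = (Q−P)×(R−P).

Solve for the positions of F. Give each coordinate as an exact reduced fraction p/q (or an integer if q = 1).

F = (-17, 12)

1. F_x = -17  [ED ∥ FB ∩ DB ∥ EF]
2. F_y = 12  [ED ∥ FB ∩ DB ∥ EF]
   → F = (-17, 12)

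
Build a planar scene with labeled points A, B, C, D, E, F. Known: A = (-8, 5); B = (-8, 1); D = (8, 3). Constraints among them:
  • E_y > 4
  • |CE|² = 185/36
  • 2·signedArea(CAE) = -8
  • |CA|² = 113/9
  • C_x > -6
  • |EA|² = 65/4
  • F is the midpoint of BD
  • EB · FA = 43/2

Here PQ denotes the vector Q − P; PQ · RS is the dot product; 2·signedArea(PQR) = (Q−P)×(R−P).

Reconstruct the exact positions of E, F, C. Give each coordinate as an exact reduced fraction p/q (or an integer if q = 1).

C = (-16/3, 8/3)
E = (-4, 9/2)
F = (0, 2)

1. F_x = 0  [F is the midpoint of BD]
2. F_y = 2  [F is the midpoint of BD]
   → F = (0, 2)
3. E_x = -4  [line 8·x + -3·y + 91/2 = 0 ∩ |EA|² = 65/4]
4. E_y = 9/2  [line 8·x + -3·y + 91/2 = 0 ∩ |EA|² = 65/4]
   → E = (-4, 9/2)
5. C_x = -16/3  [line 1/2·x + 4·y + -8 = 0 ∩ |CA|² = 113/9]
6. C_y = 8/3  [line 1/2·x + 4·y + -8 = 0 ∩ |CA|² = 113/9]
   → C = (-16/3, 8/3)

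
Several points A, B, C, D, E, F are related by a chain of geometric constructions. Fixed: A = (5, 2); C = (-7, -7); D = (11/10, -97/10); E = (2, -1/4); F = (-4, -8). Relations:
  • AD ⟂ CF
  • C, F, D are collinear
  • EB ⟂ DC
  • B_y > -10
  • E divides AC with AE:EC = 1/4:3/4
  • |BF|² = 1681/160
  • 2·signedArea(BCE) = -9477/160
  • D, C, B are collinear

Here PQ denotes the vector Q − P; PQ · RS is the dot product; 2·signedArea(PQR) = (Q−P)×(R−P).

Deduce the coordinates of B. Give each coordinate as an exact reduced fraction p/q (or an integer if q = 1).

B = (-37/40, -361/40)

1. B_x = -37/40  [D, C, B are collinear ∩ EB ⟂ DC]
2. B_y = -361/40  [D, C, B are collinear ∩ EB ⟂ DC]
   → B = (-37/40, -361/40)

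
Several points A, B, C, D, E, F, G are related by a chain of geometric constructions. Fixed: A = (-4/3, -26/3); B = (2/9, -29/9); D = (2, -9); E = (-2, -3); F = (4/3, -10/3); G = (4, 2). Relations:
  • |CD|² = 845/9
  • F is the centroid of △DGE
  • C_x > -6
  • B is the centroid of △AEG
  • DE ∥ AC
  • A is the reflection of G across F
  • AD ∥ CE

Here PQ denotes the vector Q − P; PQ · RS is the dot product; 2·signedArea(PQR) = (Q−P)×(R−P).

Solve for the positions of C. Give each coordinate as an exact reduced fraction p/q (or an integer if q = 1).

C = (-16/3, -8/3)

1. C_x = -16/3  [AD ∥ CE ∩ DE ∥ AC]
2. C_y = -8/3  [AD ∥ CE ∩ DE ∥ AC]
   → C = (-16/3, -8/3)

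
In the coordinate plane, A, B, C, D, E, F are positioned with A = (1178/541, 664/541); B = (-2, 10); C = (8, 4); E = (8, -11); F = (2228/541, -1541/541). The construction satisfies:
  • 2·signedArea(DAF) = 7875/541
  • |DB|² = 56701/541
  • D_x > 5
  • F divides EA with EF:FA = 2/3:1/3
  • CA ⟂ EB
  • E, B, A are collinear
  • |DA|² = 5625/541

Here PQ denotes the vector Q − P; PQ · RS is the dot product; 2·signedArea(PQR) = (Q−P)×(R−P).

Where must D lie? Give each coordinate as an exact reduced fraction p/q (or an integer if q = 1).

D = (2753/541, 1414/541)

1. D_x = 2753/541  [line 2205/541·x + 1050/541·y + -13965/541 = 0 ∩ |DB|² = 56701/541]
2. D_y = 1414/541  [line 2205/541·x + 1050/541·y + -13965/541 = 0 ∩ |DB|² = 56701/541]
   → D = (2753/541, 1414/541)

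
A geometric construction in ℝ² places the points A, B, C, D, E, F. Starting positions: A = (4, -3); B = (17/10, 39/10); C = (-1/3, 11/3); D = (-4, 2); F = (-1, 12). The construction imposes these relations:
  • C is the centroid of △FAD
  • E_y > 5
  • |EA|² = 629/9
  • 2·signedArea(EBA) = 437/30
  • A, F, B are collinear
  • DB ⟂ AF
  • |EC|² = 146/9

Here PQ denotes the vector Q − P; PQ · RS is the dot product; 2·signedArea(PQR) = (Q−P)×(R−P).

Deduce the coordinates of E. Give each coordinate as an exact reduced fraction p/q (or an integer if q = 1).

E = (10/3, 16/3)

1. E_x = 10/3  [line 69/10·x + 23/10·y + -529/15 = 0 ∩ |EA|² = 629/9]
2. E_y = 16/3  [line 69/10·x + 23/10·y + -529/15 = 0 ∩ |EA|² = 629/9]
   → E = (10/3, 16/3)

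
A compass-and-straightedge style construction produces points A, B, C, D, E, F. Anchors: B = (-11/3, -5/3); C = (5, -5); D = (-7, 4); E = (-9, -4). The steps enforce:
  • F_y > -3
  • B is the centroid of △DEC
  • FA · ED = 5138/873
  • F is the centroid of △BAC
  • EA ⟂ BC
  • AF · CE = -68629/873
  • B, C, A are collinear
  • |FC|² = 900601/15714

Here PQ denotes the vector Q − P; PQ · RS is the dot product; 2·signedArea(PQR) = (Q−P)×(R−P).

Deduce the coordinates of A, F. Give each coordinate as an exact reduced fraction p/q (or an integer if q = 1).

A = (-1461/194, -35/194)
F = (-3607/1746, -3985/1746)

1. A_x = -1461/194  [B, C, A are collinear ∩ EA ⟂ BC]
2. A_y = -35/194  [B, C, A are collinear ∩ EA ⟂ BC]
   → A = (-1461/194, -35/194)
3. F_x = -3607/1746  [F is the centroid of △BAC]
4. F_y = -3985/1746  [F is the centroid of △BAC]
   → F = (-3607/1746, -3985/1746)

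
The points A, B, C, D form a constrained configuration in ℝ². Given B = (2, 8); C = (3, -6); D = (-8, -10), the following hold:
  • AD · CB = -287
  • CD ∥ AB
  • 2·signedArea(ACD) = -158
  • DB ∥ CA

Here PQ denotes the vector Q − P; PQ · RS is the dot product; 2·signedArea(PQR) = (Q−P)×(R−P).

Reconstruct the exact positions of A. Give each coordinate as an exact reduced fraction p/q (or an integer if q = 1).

1. A_x = 13  [CD ∥ AB ∩ DB ∥ CA]
2. A_y = 12  [CD ∥ AB ∩ DB ∥ CA]
   → A = (13, 12)

A = (13, 12)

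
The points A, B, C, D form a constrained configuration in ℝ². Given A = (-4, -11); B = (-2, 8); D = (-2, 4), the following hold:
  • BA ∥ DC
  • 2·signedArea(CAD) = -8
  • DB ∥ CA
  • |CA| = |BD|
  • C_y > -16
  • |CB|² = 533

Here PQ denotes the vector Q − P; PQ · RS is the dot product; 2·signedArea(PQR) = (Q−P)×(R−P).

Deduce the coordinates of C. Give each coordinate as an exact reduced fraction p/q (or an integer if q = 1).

C = (-4, -15)

1. C_x = -4  [DB ∥ CA ∩ BA ∥ DC]
2. C_y = -15  [DB ∥ CA ∩ BA ∥ DC]
   → C = (-4, -15)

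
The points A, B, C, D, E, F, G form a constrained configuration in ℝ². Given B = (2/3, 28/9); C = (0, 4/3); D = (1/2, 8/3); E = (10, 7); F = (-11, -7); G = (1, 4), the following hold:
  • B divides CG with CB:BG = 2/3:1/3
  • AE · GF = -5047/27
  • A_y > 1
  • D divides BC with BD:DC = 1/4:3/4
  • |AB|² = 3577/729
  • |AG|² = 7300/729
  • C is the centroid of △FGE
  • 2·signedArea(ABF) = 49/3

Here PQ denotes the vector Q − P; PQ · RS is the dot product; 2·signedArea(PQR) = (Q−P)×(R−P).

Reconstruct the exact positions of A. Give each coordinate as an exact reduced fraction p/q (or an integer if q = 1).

1. A_x = -1/9  [2·signedArea(ABF) = 49/3 ∩ AE · GF = -5047/27]
2. A_y = 28/27  [2·signedArea(ABF) = 49/3 ∩ AE · GF = -5047/27]
   → A = (-1/9, 28/27)

A = (-1/9, 28/27)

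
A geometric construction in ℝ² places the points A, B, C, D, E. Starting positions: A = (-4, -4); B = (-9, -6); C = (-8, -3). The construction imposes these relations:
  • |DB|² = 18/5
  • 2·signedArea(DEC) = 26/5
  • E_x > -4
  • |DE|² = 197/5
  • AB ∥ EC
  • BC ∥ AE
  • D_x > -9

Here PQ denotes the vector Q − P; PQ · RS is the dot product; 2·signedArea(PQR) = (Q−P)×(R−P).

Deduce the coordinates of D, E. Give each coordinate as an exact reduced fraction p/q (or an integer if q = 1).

D = (-42/5, -21/5)
E = (-3, -1)

1. E_x = -3  [AB ∥ EC ∩ BC ∥ AE]
2. E_y = -1  [AB ∥ EC ∩ BC ∥ AE]
   → E = (-3, -1)
3. D_x = -42/5  [line 2·x + -5·y + -21/5 = 0 ∩ |DB|² = 18/5]
4. D_y = -21/5  [line 2·x + -5·y + -21/5 = 0 ∩ |DB|² = 18/5]
   → D = (-42/5, -21/5)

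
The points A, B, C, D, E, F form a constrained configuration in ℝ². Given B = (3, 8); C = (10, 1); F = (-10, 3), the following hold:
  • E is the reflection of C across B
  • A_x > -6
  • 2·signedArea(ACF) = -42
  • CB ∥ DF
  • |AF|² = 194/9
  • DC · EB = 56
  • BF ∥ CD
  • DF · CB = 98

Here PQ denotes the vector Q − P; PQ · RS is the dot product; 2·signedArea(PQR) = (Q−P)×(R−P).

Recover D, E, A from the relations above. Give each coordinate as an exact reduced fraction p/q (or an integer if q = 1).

1. D_x = -3  [CB ∥ DF ∩ BF ∥ CD]
2. D_y = -4  [CB ∥ DF ∩ BF ∥ CD]
   → D = (-3, -4)
3. E_x = -4  [E is the reflection of C across B]
4. E_y = 15  [E is the reflection of C across B]
   → E = (-4, 15)
5. A_x = -17/3  [line -2·x + -20·y + 82 = 0 ∩ |AF|² = 194/9]
6. A_y = 14/3  [line -2·x + -20·y + 82 = 0 ∩ |AF|² = 194/9]
   → A = (-17/3, 14/3)

A = (-17/3, 14/3)
D = (-3, -4)
E = (-4, 15)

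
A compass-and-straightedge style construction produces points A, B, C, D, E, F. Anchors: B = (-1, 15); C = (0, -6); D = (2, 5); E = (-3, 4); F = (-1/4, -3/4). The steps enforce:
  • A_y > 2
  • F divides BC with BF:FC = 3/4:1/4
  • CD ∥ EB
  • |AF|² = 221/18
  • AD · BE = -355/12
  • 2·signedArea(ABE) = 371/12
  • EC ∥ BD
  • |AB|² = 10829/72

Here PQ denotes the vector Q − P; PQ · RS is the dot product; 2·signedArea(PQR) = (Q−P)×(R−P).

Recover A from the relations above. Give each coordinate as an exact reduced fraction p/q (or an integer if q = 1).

A = (-5/12, 11/4)

1. A_x = -5/12  [AD · BE = -355/12 ∩ 2·signedArea(ABE) = 371/12]
2. A_y = 11/4  [AD · BE = -355/12 ∩ 2·signedArea(ABE) = 371/12]
   → A = (-5/12, 11/4)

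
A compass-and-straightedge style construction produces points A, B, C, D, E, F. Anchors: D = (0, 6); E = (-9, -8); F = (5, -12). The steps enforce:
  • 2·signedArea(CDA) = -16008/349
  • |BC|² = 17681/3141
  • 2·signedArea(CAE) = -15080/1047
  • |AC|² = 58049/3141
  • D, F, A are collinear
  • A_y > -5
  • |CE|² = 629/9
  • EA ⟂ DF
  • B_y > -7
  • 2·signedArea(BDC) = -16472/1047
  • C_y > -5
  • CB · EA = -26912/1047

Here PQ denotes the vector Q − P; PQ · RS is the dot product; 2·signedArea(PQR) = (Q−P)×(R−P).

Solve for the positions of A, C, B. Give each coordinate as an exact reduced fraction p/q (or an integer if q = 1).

1. A_x = 1035/349  [D, F, A are collinear ∩ EA ⟂ DF]
2. A_y = -1632/349  [D, F, A are collinear ∩ EA ⟂ DF]
   → A = (1035/349, -1632/349)
3. C_x = -4/3  [2·signedArea(CDA) = -16008/349 ∩ 2·signedArea(CAE) = -15080/1047]
4. C_y = -14/3  [2·signedArea(CDA) = -16008/349 ∩ 2·signedArea(CAE) = -15080/1047]
   → C = (-4/3, -14/3)
5. B_x = -1053/349  [CB · EA = -26912/1047 ∩ 2·signedArea(BDC) = -16472/1047]
6. B_y = -2212/349  [CB · EA = -26912/1047 ∩ 2·signedArea(BDC) = -16472/1047]
   → B = (-1053/349, -2212/349)

A = (1035/349, -1632/349)
B = (-1053/349, -2212/349)
C = (-4/3, -14/3)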